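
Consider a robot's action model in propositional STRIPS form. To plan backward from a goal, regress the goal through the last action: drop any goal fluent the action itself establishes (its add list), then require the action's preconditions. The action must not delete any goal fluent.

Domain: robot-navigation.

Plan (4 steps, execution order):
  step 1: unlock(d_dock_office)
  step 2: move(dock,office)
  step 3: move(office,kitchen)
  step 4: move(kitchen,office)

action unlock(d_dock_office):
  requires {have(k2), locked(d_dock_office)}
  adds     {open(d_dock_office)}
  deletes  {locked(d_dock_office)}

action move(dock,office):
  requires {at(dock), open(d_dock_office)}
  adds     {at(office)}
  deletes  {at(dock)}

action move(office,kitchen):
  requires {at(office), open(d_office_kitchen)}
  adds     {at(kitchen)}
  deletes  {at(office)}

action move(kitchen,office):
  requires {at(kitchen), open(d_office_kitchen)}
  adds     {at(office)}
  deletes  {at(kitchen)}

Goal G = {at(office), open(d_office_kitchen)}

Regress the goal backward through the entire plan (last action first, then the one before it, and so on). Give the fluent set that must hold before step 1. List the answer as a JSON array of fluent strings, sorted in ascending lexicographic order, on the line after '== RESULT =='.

Regress step by step:
  through step 4 (move(kitchen,office)): drop {at(office)}, keep {open(d_office_kitchen)}, require {at(kitchen), open(d_office_kitchen)}
    → {at(kitchen), open(d_office_kitchen)}
  through step 3 (move(office,kitchen)): drop {at(kitchen)}, keep {open(d_office_kitchen)}, require {at(office), open(d_office_kitchen)}
    → {at(office), open(d_office_kitchen)}
  through step 2 (move(dock,office)): drop {at(office)}, keep {open(d_office_kitchen)}, require {at(dock), open(d_dock_office)}
    → {at(dock), open(d_dock_office), open(d_office_kitchen)}
  through step 1 (unlock(d_dock_office)): drop {open(d_dock_office)}, keep {at(dock), open(d_office_kitchen)}, require {have(k2), locked(d_dock_office)}
    → {at(dock), have(k2), locked(d_dock_office), open(d_office_kitchen)}

== RESULT ==
["at(dock)", "have(k2)", "locked(d_dock_office)", "open(d_office_kitchen)"]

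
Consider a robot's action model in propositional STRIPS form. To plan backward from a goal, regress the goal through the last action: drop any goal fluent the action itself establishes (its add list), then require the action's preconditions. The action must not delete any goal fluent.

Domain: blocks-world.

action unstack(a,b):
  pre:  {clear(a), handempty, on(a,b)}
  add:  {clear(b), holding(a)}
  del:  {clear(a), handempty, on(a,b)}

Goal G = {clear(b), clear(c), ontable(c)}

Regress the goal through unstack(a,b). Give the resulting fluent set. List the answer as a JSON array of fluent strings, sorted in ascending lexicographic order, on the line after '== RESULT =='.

Compute (G \ add) ∪ pre:
  G ∩ del = {}  (empty — regression defined)
  G \ add = {clear(b), clear(c), ontable(c)} \ {clear(b), holding(a)} = {clear(c), ontable(c)}
  ∪ pre   = {clear(c), ontable(c)} ∪ {clear(a), handempty, on(a,b)}
          = {clear(a), clear(c), handempty, on(a,b), ontable(c)}

== RESULT ==
["clear(a)", "clear(c)", "handempty", "on(a,b)", "ontable(c)"]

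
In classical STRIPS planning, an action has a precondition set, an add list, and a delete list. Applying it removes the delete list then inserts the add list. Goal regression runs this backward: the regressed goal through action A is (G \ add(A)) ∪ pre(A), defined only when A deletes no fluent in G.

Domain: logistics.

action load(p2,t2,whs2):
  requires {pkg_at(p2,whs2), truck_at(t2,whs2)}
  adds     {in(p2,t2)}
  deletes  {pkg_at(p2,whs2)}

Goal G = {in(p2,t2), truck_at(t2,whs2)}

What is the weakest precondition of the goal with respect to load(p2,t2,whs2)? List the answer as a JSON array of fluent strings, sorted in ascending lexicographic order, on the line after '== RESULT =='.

Compute (G \ add) ∪ pre:
  G ∩ del = {}  (empty — regression defined)
  G \ add = {in(p2,t2), truck_at(t2,whs2)} \ {in(p2,t2)} = {truck_at(t2,whs2)}
  ∪ pre   = {truck_at(t2,whs2)} ∪ {pkg_at(p2,whs2), truck_at(t2,whs2)}
          = {pkg_at(p2,whs2), truck_at(t2,whs2)}

== RESULT ==
["pkg_at(p2,whs2)", "truck_at(t2,whs2)"]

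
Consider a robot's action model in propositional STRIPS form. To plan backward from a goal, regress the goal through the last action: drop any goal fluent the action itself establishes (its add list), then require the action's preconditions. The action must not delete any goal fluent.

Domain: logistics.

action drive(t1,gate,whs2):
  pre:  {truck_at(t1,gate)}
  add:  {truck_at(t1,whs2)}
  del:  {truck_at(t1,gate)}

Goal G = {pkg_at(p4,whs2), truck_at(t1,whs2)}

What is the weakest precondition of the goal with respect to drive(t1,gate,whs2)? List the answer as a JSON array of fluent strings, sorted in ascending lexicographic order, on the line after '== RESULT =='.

Compute (G \ add) ∪ pre:
  G ∩ del = {}  (empty — regression defined)
  G \ add = {pkg_at(p4,whs2), truck_at(t1,whs2)} \ {truck_at(t1,whs2)} = {pkg_at(p4,whs2)}
  ∪ pre   = {pkg_at(p4,whs2)} ∪ {truck_at(t1,gate)}
          = {pkg_at(p4,whs2), truck_at(t1,gate)}

== RESULT ==
["pkg_at(p4,whs2)", "truck_at(t1,gate)"]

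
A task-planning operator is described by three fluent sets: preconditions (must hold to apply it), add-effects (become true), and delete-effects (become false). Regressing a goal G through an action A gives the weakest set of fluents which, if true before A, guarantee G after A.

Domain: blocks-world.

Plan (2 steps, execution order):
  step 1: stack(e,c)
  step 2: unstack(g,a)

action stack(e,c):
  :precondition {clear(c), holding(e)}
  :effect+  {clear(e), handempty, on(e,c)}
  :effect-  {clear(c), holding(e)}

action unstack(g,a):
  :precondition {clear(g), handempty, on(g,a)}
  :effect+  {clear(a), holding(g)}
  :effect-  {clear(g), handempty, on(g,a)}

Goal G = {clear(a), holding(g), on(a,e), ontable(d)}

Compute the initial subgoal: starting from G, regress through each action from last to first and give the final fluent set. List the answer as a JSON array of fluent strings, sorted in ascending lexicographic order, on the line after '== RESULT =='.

Work backward from the goal:
  through step 2 (unstack(g,a)): drop {clear(a), holding(g)}, keep {on(a,e), ontable(d)}, require {clear(g), handempty, on(g,a)}
    → {clear(g), handempty, on(a,e), on(g,a), ontable(d)}
  through step 1 (stack(e,c)): drop {handempty}, keep {clear(g), on(a,e), on(g,a), ontable(d)}, require {clear(c), holding(e)}
    → {clear(c), clear(g), holding(e), on(a,e), on(g,a), ontable(d)}

== RESULT ==
["clear(c)", "clear(g)", "holding(e)", "on(a,e)", "on(g,a)", "ontable(d)"]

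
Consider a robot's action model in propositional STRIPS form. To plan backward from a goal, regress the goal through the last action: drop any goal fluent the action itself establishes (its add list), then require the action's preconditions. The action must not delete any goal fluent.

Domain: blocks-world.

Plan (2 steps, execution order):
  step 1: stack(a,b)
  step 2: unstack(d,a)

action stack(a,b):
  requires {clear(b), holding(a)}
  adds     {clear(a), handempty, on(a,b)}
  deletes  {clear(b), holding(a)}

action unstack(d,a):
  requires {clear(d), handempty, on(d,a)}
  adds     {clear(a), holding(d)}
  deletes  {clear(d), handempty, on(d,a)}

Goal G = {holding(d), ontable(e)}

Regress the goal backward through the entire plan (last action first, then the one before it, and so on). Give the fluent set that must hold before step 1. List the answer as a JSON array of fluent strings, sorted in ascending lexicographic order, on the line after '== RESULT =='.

Regress step by step:
  through step 2 (unstack(d,a)): drop {holding(d)}, keep {ontable(e)}, require {clear(d), handempty, on(d,a)}
    → {clear(d), handempty, on(d,a), ontable(e)}
  through step 1 (stack(a,b)): drop {handempty}, keep {clear(d), on(d,a), ontable(e)}, require {clear(b), holding(a)}
    → {clear(b), clear(d), holding(a), on(d,a), ontable(e)}

== RESULT ==
["clear(b)", "clear(d)", "holding(a)", "on(d,a)", "ontable(e)"]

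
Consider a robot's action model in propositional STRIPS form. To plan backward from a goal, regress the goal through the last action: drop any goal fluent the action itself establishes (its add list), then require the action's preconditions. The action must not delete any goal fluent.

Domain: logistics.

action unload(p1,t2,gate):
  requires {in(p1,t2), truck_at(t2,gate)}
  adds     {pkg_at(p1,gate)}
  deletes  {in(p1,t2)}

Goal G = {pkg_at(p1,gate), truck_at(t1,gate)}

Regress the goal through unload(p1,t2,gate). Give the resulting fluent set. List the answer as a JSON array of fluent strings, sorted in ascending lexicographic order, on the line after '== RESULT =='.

Compute (G \ add) ∪ pre:
  G ∩ del = {}  (empty — regression defined)
  G \ add = {pkg_at(p1,gate), truck_at(t1,gate)} \ {pkg_at(p1,gate)} = {truck_at(t1,gate)}
  ∪ pre   = {truck_at(t1,gate)} ∪ {in(p1,t2), truck_at(t2,gate)}
          = {in(p1,t2), truck_at(t1,gate), truck_at(t2,gate)}

== RESULT ==
["in(p1,t2)", "truck_at(t1,gate)", "truck_at(t2,gate)"]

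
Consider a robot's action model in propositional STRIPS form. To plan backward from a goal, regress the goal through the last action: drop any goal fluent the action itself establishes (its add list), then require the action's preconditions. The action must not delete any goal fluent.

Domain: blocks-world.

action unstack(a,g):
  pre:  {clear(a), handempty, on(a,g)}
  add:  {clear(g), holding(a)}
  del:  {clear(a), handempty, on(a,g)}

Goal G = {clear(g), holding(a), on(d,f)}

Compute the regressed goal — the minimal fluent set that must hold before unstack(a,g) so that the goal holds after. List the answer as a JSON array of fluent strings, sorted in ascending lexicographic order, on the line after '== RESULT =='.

Compute (G \ add) ∪ pre:
  G ∩ del = {}  (empty — regression defined)
  G \ add = {clear(g), holding(a), on(d,f)} \ {clear(g), holding(a)} = {on(d,f)}
  ∪ pre   = {on(d,f)} ∪ {clear(a), handempty, on(a,g)}
          = {clear(a), handempty, on(a,g), on(d,f)}

== RESULT ==
["clear(a)", "handempty", "on(a,g)", "on(d,f)"]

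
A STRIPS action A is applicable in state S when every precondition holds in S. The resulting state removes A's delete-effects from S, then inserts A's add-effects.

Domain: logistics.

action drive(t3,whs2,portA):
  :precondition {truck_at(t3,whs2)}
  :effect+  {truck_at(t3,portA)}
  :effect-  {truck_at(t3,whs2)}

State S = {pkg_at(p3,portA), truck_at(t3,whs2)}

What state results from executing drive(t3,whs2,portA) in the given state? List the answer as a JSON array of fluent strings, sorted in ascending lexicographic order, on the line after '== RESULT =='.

Compute (S \ del) ∪ add:
  pre ⊆ S: {truck_at(t3,whs2)} ⊆ S  — applicable
  S \ del = {pkg_at(p3,portA)}
  ∪ add   = {pkg_at(p3,portA), truck_at(t3,portA)}

== RESULT ==
["pkg_at(p3,portA)", "truck_at(t3,portA)"]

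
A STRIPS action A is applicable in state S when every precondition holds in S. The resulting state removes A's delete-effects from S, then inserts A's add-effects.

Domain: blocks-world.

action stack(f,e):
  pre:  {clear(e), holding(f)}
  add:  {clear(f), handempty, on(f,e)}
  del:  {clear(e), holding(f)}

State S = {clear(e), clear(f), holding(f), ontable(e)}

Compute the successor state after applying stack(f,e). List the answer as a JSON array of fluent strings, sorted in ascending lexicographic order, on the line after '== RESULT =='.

Compute (S \ del) ∪ add:
  pre ⊆ S: {clear(e), holding(f)} ⊆ S  — applicable
  S \ del = {clear(f), ontable(e)}
  ∪ add   = {clear(f), handempty, on(f,e), ontable(e)}

== RESULT ==
["clear(f)", "handempty", "on(f,e)", "ontable(e)"]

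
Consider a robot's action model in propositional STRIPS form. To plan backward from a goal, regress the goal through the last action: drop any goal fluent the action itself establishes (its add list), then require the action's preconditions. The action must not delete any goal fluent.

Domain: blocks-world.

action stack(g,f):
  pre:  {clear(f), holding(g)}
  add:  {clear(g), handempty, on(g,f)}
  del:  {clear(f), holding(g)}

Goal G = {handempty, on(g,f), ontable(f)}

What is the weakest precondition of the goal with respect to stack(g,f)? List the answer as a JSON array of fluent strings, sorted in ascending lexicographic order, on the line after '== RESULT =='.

Compute (G \ add) ∪ pre:
  G ∩ del = {}  (empty — regression defined)
  G \ add = {handempty, on(g,f), ontable(f)} \ {clear(g), handempty, on(g,f)} = {ontable(f)}
  ∪ pre   = {ontable(f)} ∪ {clear(f), holding(g)}
          = {clear(f), holding(g), ontable(f)}

== RESULT ==
["clear(f)", "holding(g)", "ontable(f)"]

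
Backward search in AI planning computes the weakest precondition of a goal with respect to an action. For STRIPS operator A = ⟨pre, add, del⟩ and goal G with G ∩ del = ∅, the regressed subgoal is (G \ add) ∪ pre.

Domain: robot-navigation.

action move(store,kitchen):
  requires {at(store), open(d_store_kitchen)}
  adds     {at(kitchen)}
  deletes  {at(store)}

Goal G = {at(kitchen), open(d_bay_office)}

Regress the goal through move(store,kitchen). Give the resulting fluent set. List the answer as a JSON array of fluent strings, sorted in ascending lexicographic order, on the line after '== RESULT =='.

Regress:
  G ∩ del = {}  (empty — regression defined)
  G \ add = {at(kitchen), open(d_bay_office)} \ {at(kitchen)} = {open(d_bay_office)}
  ∪ pre   = {open(d_bay_office)} ∪ {at(store), open(d_store_kitchen)}
          = {at(store), open(d_bay_office), open(d_store_kitchen)}

== RESULT ==
["at(store)", "open(d_bay_office)", "open(d_store_kitchen)"]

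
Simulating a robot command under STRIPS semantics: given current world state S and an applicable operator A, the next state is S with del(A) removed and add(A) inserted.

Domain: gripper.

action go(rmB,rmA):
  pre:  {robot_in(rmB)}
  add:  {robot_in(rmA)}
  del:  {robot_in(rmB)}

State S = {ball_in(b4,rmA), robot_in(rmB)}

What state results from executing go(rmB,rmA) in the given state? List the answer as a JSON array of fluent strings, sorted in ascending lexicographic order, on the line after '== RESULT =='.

Compute (S \ del) ∪ add:
  pre ⊆ S: {robot_in(rmB)} ⊆ S  — applicable
  S \ del = {ball_in(b4,rmA)}
  ∪ add   = {ball_in(b4,rmA), robot_in(rmA)}

== RESULT ==
["ball_in(b4,rmA)", "robot_in(rmA)"]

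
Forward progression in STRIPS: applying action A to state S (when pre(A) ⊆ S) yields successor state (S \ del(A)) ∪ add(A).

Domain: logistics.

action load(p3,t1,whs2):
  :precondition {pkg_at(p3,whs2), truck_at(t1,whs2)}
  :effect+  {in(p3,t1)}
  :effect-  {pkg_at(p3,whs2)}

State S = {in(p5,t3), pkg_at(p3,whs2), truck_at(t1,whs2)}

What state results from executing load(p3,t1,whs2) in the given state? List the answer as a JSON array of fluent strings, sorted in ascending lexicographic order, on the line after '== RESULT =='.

Compute (S \ del) ∪ add:
  pre ⊆ S: {pkg_at(p3,whs2), truck_at(t1,whs2)} ⊆ S  — applicable
  S \ del = {in(p5,t3), truck_at(t1,whs2)}
  ∪ add   = {in(p3,t1), in(p5,t3), truck_at(t1,whs2)}

== RESULT ==
["in(p3,t1)", "in(p5,t3)", "truck_at(t1,whs2)"]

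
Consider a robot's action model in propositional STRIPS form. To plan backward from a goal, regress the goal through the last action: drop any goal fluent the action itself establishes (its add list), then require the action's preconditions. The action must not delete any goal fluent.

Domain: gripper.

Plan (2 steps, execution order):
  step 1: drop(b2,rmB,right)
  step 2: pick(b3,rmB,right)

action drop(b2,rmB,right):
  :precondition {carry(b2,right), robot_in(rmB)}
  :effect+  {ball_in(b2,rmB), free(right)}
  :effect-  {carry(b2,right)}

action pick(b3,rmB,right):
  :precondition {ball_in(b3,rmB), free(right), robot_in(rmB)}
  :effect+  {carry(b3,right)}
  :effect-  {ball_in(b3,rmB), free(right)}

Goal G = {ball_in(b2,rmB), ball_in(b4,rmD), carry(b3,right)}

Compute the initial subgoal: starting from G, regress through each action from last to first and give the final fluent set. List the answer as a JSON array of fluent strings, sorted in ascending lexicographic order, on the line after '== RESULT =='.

Work backward from the goal:
  through step 2 (pick(b3,rmB,right)): drop {carry(b3,right)}, keep {ball_in(b2,rmB), ball_in(b4,rmD)}, require {ball_in(b3,rmB), free(right), robot_in(rmB)}
    → {ball_in(b2,rmB), ball_in(b3,rmB), ball_in(b4,rmD), free(right), robot_in(rmB)}
  through step 1 (drop(b2,rmB,right)): drop {ball_in(b2,rmB), free(right)}, keep {ball_in(b3,rmB), ball_in(b4,rmD), robot_in(rmB)}, require {carry(b2,right), robot_in(rmB)}
    → {ball_in(b3,rmB), ball_in(b4,rmD), carry(b2,right), robot_in(rmB)}

== RESULT ==
["ball_in(b3,rmB)", "ball_in(b4,rmD)", "carry(b2,right)", "robot_in(rmB)"]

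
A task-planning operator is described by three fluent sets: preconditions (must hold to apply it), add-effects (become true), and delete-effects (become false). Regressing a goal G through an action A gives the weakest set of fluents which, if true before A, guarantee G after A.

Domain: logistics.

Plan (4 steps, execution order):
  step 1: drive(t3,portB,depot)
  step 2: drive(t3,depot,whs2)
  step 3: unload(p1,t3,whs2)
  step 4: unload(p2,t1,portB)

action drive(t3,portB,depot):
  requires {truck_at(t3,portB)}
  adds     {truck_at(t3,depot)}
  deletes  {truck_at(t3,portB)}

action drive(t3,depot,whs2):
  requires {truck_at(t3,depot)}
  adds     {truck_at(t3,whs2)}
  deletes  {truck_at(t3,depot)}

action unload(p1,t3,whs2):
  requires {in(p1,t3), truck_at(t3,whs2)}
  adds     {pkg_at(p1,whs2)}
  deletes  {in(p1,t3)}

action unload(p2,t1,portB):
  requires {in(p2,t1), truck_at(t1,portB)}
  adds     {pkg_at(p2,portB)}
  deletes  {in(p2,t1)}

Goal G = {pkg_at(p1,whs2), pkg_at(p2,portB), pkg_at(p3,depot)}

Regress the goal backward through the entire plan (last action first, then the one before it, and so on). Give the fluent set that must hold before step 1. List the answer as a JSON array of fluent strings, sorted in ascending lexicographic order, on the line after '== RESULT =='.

Work backward from the goal:
  through step 4 (unload(p2,t1,portB)): drop {pkg_at(p2,portB)}, keep {pkg_at(p1,whs2), pkg_at(p3,depot)}, require {in(p2,t1), truck_at(t1,portB)}
    → {in(p2,t1), pkg_at(p1,whs2), pkg_at(p3,depot), truck_at(t1,portB)}
  through step 3 (unload(p1,t3,whs2)): drop {pkg_at(p1,whs2)}, keep {in(p2,t1), pkg_at(p3,depot), truck_at(t1,portB)}, require {in(p1,t3), truck_at(t3,whs2)}
    → {in(p1,t3), in(p2,t1), pkg_at(p3,depot), truck_at(t1,portB), truck_at(t3,whs2)}
  through step 2 (drive(t3,depot,whs2)): drop {truck_at(t3,whs2)}, keep {in(p1,t3), in(p2,t1), pkg_at(p3,depot), truck_at(t1,portB)}, require {truck_at(t3,depot)}
    → {in(p1,t3), in(p2,t1), pkg_at(p3,depot), truck_at(t1,portB), truck_at(t3,depot)}
  through step 1 (drive(t3,portB,depot)): drop {truck_at(t3,depot)}, keep {in(p1,t3), in(p2,t1), pkg_at(p3,depot), truck_at(t1,portB)}, require {truck_at(t3,portB)}
    → {in(p1,t3), in(p2,t1), pkg_at(p3,depot), truck_at(t1,portB), truck_at(t3,portB)}

== RESULT ==
["in(p1,t3)", "in(p2,t1)", "pkg_at(p3,depot)", "truck_at(t1,portB)", "truck_at(t3,portB)"]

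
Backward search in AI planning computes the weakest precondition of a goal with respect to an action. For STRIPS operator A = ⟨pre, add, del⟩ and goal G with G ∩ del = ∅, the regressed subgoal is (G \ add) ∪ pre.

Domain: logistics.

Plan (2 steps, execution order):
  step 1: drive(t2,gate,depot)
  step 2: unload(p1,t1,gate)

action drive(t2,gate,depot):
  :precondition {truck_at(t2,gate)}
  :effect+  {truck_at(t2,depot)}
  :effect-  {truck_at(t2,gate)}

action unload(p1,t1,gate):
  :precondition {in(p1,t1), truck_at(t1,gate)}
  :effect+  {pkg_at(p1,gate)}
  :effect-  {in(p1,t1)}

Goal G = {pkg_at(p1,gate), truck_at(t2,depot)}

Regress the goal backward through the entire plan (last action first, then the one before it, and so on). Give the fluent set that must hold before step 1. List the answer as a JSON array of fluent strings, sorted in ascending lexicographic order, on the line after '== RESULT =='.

Work backward from the goal:
  through step 2 (unload(p1,t1,gate)): drop {pkg_at(p1,gate)}, keep {truck_at(t2,depot)}, require {in(p1,t1), truck_at(t1,gate)}
    → {in(p1,t1), truck_at(t1,gate), truck_at(t2,depot)}
  through step 1 (drive(t2,gate,depot)): drop {truck_at(t2,depot)}, keep {in(p1,t1), truck_at(t1,gate)}, require {truck_at(t2,gate)}
    → {in(p1,t1), truck_at(t1,gate), truck_at(t2,gate)}

== RESULT ==
["in(p1,t1)", "truck_at(t1,gate)", "truck_at(t2,gate)"]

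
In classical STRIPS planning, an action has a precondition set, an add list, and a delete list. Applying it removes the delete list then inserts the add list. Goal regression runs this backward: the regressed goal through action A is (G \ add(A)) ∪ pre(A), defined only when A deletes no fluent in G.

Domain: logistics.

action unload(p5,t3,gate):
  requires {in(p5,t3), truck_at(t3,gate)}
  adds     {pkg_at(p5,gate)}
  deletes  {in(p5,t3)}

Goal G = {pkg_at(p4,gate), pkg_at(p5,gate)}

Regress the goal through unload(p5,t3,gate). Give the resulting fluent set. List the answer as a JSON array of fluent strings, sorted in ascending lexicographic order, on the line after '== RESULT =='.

Regress:
  G ∩ del = {}  (empty — regression defined)
  G \ add = {pkg_at(p4,gate), pkg_at(p5,gate)} \ {pkg_at(p5,gate)} = {pkg_at(p4,gate)}
  ∪ pre   = {pkg_at(p4,gate)} ∪ {in(p5,t3), truck_at(t3,gate)}
          = {in(p5,t3), pkg_at(p4,gate), truck_at(t3,gate)}

== RESULT ==
["in(p5,t3)", "pkg_at(p4,gate)", "truck_at(t3,gate)"]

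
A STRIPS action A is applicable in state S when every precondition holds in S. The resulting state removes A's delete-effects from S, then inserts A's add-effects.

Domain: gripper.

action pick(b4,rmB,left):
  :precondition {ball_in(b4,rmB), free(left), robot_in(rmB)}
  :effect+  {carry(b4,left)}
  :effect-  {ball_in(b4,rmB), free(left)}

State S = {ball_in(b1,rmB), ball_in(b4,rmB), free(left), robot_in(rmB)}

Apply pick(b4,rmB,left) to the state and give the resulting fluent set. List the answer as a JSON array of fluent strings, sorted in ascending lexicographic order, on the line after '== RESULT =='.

Compute (S \ del) ∪ add:
  pre ⊆ S: {ball_in(b4,rmB), free(left), robot_in(rmB)} ⊆ S  — applicable
  S \ del = {ball_in(b1,rmB), robot_in(rmB)}
  ∪ add   = {ball_in(b1,rmB), carry(b4,left), robot_in(rmB)}

== RESULT ==
["ball_in(b1,rmB)", "carry(b4,left)", "robot_in(rmB)"]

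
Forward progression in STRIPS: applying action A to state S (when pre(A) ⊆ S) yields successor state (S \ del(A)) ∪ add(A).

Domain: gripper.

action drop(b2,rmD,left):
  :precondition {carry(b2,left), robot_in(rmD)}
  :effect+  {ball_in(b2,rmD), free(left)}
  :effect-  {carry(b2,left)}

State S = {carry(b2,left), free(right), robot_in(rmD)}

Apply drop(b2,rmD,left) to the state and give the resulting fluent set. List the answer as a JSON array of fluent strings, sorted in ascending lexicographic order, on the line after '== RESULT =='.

Compute (S \ del) ∪ add:
  pre ⊆ S: {carry(b2,left), robot_in(rmD)} ⊆ S  — applicable
  S \ del = {free(right), robot_in(rmD)}
  ∪ add   = {ball_in(b2,rmD), free(left), free(right), robot_in(rmD)}

== RESULT ==
["ball_in(b2,rmD)", "free(left)", "free(right)", "robot_in(rmD)"]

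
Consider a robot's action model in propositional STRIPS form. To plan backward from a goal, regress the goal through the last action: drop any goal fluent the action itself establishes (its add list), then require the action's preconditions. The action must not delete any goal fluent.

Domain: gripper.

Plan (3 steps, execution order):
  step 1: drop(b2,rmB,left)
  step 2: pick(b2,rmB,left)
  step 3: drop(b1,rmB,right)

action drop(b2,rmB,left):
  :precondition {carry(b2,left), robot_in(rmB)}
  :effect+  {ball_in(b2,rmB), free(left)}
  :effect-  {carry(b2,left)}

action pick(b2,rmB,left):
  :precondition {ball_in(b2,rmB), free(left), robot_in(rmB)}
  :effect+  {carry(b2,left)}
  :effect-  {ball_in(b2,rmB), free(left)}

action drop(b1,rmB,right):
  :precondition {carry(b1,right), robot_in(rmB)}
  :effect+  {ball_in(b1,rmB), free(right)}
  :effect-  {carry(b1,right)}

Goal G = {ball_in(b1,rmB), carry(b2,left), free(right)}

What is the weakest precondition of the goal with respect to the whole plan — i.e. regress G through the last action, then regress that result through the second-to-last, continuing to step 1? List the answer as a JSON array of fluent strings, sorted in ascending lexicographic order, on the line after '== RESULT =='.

Regress step by step:
  through step 3 (drop(b1,rmB,right)): drop {ball_in(b1,rmB), free(right)}, keep {carry(b2,left)}, require {carry(b1,right), robot_in(rmB)}
    → {carry(b1,right), carry(b2,left), robot_in(rmB)}
  through step 2 (pick(b2,rmB,left)): drop {carry(b2,left)}, keep {carry(b1,right), robot_in(rmB)}, require {ball_in(b2,rmB), free(left), robot_in(rmB)}
    → {ball_in(b2,rmB), carry(b1,right), free(left), robot_in(rmB)}
  through step 1 (drop(b2,rmB,left)): drop {ball_in(b2,rmB), free(left)}, keep {carry(b1,right), robot_in(rmB)}, require {carry(b2,left), robot_in(rmB)}
    → {carry(b1,right), carry(b2,left), robot_in(rmB)}

== RESULT ==
["carry(b1,right)", "carry(b2,left)", "robot_in(rmB)"]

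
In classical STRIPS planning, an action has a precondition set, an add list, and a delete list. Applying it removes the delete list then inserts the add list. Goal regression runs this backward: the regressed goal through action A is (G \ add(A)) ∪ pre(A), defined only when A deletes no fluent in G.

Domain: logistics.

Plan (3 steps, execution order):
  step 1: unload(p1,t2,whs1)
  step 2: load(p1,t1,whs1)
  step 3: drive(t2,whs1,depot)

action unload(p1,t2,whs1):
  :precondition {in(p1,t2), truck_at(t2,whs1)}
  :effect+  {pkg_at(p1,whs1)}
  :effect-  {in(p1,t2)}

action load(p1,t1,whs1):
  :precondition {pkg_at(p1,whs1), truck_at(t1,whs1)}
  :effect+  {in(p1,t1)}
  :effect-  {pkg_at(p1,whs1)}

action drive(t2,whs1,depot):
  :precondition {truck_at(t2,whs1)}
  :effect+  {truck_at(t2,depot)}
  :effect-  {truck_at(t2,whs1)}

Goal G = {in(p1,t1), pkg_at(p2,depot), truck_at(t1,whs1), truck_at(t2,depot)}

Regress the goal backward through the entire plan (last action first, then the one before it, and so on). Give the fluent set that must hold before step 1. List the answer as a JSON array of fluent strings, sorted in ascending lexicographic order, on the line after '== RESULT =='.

Regress step by step:
  through step 3 (drive(t2,whs1,depot)): drop {truck_at(t2,depot)}, keep {in(p1,t1), pkg_at(p2,depot), truck_at(t1,whs1)}, require {truck_at(t2,whs1)}
    → {in(p1,t1), pkg_at(p2,depot), truck_at(t1,whs1), truck_at(t2,whs1)}
  through step 2 (load(p1,t1,whs1)): drop {in(p1,t1)}, keep {pkg_at(p2,depot), truck_at(t1,whs1), truck_at(t2,whs1)}, require {pkg_at(p1,whs1), truck_at(t1,whs1)}
    → {pkg_at(p1,whs1), pkg_at(p2,depot), truck_at(t1,whs1), truck_at(t2,whs1)}
  through step 1 (unload(p1,t2,whs1)): drop {pkg_at(p1,whs1)}, keep {pkg_at(p2,depot), truck_at(t1,whs1), truck_at(t2,whs1)}, require {in(p1,t2), truck_at(t2,whs1)}
    → {in(p1,t2), pkg_at(p2,depot), truck_at(t1,whs1), truck_at(t2,whs1)}

== RESULT ==
["in(p1,t2)", "pkg_at(p2,depot)", "truck_at(t1,whs1)", "truck_at(t2,whs1)"]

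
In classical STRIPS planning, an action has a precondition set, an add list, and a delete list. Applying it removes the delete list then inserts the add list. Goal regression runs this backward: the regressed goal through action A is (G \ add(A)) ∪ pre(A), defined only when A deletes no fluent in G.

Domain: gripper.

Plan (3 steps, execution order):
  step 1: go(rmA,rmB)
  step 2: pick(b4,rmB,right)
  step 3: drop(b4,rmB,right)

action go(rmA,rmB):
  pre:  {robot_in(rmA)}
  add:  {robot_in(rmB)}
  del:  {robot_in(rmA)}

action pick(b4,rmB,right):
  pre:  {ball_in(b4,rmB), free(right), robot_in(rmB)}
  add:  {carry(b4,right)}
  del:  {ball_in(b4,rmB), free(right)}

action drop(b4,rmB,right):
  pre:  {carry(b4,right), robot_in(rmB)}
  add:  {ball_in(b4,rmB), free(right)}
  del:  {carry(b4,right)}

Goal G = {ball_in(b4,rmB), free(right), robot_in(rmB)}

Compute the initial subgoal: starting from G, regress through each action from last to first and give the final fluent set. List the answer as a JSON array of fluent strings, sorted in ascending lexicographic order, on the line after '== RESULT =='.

Regress step by step:
  through step 3 (drop(b4,rmB,right)): drop {ball_in(b4,rmB), free(right)}, keep {robot_in(rmB)}, require {carry(b4,right), robot_in(rmB)}
    → {carry(b4,right), robot_in(rmB)}
  through step 2 (pick(b4,rmB,right)): drop {carry(b4,right)}, keep {robot_in(rmB)}, require {ball_in(b4,rmB), free(right), robot_in(rmB)}
    → {ball_in(b4,rmB), free(right), robot_in(rmB)}
  through step 1 (go(rmA,rmB)): drop {robot_in(rmB)}, keep {ball_in(b4,rmB), free(right)}, require {robot_in(rmA)}
    → {ball_in(b4,rmB), free(right), robot_in(rmA)}

== RESULT ==
["ball_in(b4,rmB)", "free(right)", "robot_in(rmA)"]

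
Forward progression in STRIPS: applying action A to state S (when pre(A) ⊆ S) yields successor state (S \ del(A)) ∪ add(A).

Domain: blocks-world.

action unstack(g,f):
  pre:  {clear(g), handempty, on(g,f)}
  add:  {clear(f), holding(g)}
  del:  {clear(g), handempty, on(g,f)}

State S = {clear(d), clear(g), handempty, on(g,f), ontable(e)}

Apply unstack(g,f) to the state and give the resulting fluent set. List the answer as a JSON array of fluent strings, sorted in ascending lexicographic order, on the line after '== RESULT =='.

Progress:
  pre ⊆ S: {clear(g), handempty, on(g,f)} ⊆ S  — applicable
  S \ del = {clear(d), ontable(e)}
  ∪ add   = {clear(d), clear(f), holding(g), ontable(e)}

== RESULT ==
["clear(d)", "clear(f)", "holding(g)", "ontable(e)"]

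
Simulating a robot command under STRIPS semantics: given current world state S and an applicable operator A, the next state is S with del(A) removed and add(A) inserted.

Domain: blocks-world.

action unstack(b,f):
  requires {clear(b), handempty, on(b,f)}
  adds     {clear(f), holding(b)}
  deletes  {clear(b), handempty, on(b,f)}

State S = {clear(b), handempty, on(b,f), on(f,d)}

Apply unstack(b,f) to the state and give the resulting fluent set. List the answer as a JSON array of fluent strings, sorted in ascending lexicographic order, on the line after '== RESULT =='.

Progress:
  pre ⊆ S: {clear(b), handempty, on(b,f)} ⊆ S  — applicable
  S \ del = {on(f,d)}
  ∪ add   = {clear(f), holding(b), on(f,d)}

== RESULT ==
["clear(f)", "holding(b)", "on(f,d)"]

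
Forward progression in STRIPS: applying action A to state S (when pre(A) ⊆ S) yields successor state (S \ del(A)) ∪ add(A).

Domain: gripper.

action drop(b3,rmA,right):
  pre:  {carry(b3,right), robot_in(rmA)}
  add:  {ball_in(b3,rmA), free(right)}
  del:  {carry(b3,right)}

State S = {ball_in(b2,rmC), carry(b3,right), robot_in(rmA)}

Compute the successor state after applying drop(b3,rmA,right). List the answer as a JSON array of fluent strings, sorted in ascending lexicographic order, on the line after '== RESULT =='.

Progress:
  pre ⊆ S: {carry(b3,right), robot_in(rmA)} ⊆ S  — applicable
  S \ del = {ball_in(b2,rmC), robot_in(rmA)}
  ∪ add   = {ball_in(b2,rmC), ball_in(b3,rmA), free(right), robot_in(rmA)}

== RESULT ==
["ball_in(b2,rmC)", "ball_in(b3,rmA)", "free(right)", "robot_in(rmA)"]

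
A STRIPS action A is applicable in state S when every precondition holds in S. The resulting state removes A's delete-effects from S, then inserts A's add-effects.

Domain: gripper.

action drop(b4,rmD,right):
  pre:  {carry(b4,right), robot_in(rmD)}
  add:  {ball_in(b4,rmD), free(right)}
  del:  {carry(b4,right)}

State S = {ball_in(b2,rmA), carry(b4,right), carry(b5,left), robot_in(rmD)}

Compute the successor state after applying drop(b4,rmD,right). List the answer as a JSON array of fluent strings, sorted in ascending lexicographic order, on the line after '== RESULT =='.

Compute (S \ del) ∪ add:
  pre ⊆ S: {carry(b4,right), robot_in(rmD)} ⊆ S  — applicable
  S \ del = {ball_in(b2,rmA), carry(b5,left), robot_in(rmD)}
  ∪ add   = {ball_in(b2,rmA), ball_in(b4,rmD), carry(b5,left), free(right), robot_in(rmD)}

== RESULT ==
["ball_in(b2,rmA)", "ball_in(b4,rmD)", "carry(b5,left)", "free(right)", "robot_in(rmD)"]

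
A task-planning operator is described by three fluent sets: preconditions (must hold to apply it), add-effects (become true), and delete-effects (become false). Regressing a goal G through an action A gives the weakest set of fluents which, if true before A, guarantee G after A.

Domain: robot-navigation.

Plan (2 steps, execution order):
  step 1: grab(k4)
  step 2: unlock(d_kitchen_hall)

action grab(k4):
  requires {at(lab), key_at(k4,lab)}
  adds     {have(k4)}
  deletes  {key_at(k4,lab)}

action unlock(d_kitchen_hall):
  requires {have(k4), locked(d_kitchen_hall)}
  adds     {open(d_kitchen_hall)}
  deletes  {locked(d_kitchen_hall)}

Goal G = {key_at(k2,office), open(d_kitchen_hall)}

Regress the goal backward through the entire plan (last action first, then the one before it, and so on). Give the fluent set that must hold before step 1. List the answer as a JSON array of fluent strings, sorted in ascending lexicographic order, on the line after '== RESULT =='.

Work backward from the goal:
  through step 2 (unlock(d_kitchen_hall)): drop {open(d_kitchen_hall)}, keep {key_at(k2,office)}, require {have(k4), locked(d_kitchen_hall)}
    → {have(k4), key_at(k2,office), locked(d_kitchen_hall)}
  through step 1 (grab(k4)): drop {have(k4)}, keep {key_at(k2,office), locked(d_kitchen_hall)}, require {at(lab), key_at(k4,lab)}
    → {at(lab), key_at(k2,office), key_at(k4,lab), locked(d_kitchen_hall)}

== RESULT ==
["at(lab)", "key_at(k2,office)", "key_at(k4,lab)", "locked(d_kitchen_hall)"]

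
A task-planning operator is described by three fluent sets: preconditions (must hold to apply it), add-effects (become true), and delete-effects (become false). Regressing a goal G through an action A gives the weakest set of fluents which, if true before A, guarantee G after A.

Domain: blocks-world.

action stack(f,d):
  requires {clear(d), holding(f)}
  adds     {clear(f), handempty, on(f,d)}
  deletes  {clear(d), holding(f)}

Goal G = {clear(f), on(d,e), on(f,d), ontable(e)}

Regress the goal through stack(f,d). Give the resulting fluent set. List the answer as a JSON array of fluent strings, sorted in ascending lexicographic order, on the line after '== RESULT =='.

Compute (G \ add) ∪ pre:
  G ∩ del = {}  (empty — regression defined)
  G \ add = {clear(f), on(d,e), on(f,d), ontable(e)} \ {clear(f), handempty, on(f,d)} = {on(d,e), ontable(e)}
  ∪ pre   = {on(d,e), ontable(e)} ∪ {clear(d), holding(f)}
          = {clear(d), holding(f), on(d,e), ontable(e)}

== RESULT ==
["clear(d)", "holding(f)", "on(d,e)", "ontable(e)"]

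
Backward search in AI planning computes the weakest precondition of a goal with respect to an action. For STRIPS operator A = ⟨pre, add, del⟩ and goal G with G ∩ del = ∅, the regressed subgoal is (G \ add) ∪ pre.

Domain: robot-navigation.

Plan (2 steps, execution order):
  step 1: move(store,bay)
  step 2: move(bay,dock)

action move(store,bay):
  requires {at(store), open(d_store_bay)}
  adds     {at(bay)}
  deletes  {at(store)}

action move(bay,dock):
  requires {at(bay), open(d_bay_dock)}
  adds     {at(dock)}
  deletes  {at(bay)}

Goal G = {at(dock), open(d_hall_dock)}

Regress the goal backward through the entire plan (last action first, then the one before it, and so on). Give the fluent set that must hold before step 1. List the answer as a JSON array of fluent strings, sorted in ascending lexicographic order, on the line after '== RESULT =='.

Work backward from the goal:
  through step 2 (move(bay,dock)): drop {at(dock)}, keep {open(d_hall_dock)}, require {at(bay), open(d_bay_dock)}
    → {at(bay), open(d_bay_dock), open(d_hall_dock)}
  through step 1 (move(store,bay)): drop {at(bay)}, keep {open(d_bay_dock), open(d_hall_dock)}, require {at(store), open(d_store_bay)}
    → {at(store), open(d_bay_dock), open(d_hall_dock), open(d_store_bay)}

== RESULT ==
["at(store)", "open(d_bay_dock)", "open(d_hall_dock)", "open(d_store_bay)"]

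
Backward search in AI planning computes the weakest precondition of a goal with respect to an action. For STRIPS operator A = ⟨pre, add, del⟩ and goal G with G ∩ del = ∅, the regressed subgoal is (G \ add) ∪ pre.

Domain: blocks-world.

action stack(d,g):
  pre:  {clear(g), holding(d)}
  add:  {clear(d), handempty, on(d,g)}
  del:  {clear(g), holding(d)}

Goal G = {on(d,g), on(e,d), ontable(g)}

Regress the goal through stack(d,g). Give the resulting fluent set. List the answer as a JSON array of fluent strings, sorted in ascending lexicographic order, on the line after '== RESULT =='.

Compute (G \ add) ∪ pre:
  G ∩ del = {}  (empty — regression defined)
  G \ add = {on(d,g), on(e,d), ontable(g)} \ {clear(d), handempty, on(d,g)} = {on(e,d), ontable(g)}
  ∪ pre   = {on(e,d), ontable(g)} ∪ {clear(g), holding(d)}
          = {clear(g), holding(d), on(e,d), ontable(g)}

== RESULT ==
["clear(g)", "holding(d)", "on(e,d)", "ontable(g)"]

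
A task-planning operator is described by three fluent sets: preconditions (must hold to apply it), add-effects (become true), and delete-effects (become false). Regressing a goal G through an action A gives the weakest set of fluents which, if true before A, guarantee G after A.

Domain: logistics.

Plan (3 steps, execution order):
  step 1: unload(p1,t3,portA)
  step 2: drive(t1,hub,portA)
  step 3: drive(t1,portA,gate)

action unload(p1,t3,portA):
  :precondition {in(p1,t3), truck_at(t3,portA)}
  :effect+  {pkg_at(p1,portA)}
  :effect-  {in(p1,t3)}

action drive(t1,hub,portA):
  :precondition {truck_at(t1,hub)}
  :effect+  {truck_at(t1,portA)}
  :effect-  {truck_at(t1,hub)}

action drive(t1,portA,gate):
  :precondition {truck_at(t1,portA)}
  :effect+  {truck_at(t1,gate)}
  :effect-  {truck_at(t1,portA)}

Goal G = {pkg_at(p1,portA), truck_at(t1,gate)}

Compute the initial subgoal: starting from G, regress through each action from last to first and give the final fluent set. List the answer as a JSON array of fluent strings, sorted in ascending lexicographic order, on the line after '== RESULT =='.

Regress step by step:
  through step 3 (drive(t1,portA,gate)): drop {truck_at(t1,gate)}, keep {pkg_at(p1,portA)}, require {truck_at(t1,portA)}
    → {pkg_at(p1,portA), truck_at(t1,portA)}
  through step 2 (drive(t1,hub,portA)): drop {truck_at(t1,portA)}, keep {pkg_at(p1,portA)}, require {truck_at(t1,hub)}
    → {pkg_at(p1,portA), truck_at(t1,hub)}
  through step 1 (unload(p1,t3,portA)): drop {pkg_at(p1,portA)}, keep {truck_at(t1,hub)}, require {in(p1,t3), truck_at(t3,portA)}
    → {in(p1,t3), truck_at(t1,hub), truck_at(t3,portA)}

== RESULT ==
["in(p1,t3)", "truck_at(t1,hub)", "truck_at(t3,portA)"]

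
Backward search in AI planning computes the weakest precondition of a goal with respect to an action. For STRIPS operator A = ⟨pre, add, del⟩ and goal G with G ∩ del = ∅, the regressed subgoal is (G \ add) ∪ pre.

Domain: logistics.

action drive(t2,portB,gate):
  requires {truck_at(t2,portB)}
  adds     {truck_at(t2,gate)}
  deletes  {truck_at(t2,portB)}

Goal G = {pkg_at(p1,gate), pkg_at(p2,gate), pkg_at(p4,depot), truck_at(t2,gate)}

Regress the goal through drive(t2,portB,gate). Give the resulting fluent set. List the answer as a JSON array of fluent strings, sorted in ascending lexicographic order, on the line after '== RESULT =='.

Compute (G \ add) ∪ pre:
  G ∩ del = {}  (empty — regression defined)
  G \ add = {pkg_at(p1,gate), pkg_at(p2,gate), pkg_at(p4,depot), truck_at(t2,gate)} \ {truck_at(t2,gate)} = {pkg_at(p1,gate), pkg_at(p2,gate), pkg_at(p4,depot)}
  ∪ pre   = {pkg_at(p1,gate), pkg_at(p2,gate), pkg_at(p4,depot)} ∪ {truck_at(t2,portB)}
          = {pkg_at(p1,gate), pkg_at(p2,gate), pkg_at(p4,depot), truck_at(t2,portB)}

== RESULT ==
["pkg_at(p1,gate)", "pkg_at(p2,gate)", "pkg_at(p4,depot)", "truck_at(t2,portB)"]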